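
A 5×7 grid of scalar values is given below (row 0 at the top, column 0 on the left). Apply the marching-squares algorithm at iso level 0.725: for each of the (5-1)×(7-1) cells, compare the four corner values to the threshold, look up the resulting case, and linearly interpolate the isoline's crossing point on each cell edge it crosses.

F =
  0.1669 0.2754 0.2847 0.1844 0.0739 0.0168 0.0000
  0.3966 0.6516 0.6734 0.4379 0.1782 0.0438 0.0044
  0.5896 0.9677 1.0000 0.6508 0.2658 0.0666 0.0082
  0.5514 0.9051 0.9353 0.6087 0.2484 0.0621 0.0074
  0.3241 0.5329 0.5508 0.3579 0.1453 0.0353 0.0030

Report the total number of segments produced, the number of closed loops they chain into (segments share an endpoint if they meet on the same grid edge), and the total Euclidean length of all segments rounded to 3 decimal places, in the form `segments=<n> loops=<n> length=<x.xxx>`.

segments=8 loops=1 length=7.725

cell (1,0): code 0100 → (1.232,1.000)–(2.000,0.358)
cell (1,1): code 1100 → (1.158,2.000)–(1.232,1.000)
cell (1,2): code 1000 → (2.000,2.788)–(1.158,2.000)
cell (2,0): code 0110 → (2.000,0.358)–(3.000,0.491)
cell (2,2): code 1001 → (3.000,2.644)–(2.000,2.788)
cell (3,0): code 0010 → (3.000,0.491)–(3.484,1.000)
cell (3,1): code 0011 → (3.484,1.000)–(3.547,2.000)
cell (3,2): code 0001 → (3.547,2.000)–(3.000,2.644)
total: 8 segments, chained into 1 closed loop(s), length Σ = 7.724700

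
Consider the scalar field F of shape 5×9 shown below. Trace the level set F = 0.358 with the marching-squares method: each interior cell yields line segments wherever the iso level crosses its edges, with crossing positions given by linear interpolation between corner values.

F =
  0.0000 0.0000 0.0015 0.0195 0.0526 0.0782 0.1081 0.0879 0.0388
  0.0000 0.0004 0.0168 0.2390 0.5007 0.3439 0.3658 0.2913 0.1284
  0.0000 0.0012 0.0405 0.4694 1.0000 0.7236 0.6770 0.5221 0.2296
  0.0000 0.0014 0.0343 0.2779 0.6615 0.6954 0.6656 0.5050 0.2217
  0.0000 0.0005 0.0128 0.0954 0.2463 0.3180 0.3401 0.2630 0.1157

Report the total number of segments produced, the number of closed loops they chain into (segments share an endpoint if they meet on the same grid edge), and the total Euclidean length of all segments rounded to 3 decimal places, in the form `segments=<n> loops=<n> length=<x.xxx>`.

segments=18 loops=1 length=12.939

cell (0,3): code 0100 → (0.682,4.000)–(1.000,3.455)
cell (0,4): code 1000 → (1.000,4.910)–(0.682,4.000)
cell (0,5): code 0100 → (0.970,6.000)–(1.000,5.644)
cell (0,6): code 1000 → (1.000,6.105)–(0.970,6.000)
cell (1,2): code 0100 → (1.516,3.000)–(2.000,2.740)
cell (1,3): code 1110 → (1.000,3.455)–(1.516,3.000)
cell (1,4): code 1101 → (1.037,5.000)–(1.000,4.910)
cell (1,5): code 1110 → (1.000,5.644)–(1.037,5.000)
cell (1,6): code 1101 → (1.289,7.000)–(1.000,6.105)
cell (1,7): code 1000 → (2.000,7.561)–(1.289,7.000)
cell (2,2): code 0010 → (2.000,2.740)–(2.582,3.000)
cell (2,3): code 0111 → (2.582,3.000)–(3.000,3.209)
cell (2,7): code 1001 → (3.000,7.519)–(2.000,7.561)
cell (3,3): code 0010 → (3.000,3.209)–(3.731,4.000)
cell (3,4): code 0011 → (3.731,4.000)–(3.894,5.000)
cell (3,5): code 0011 → (3.894,5.000)–(3.945,6.000)
cell (3,6): code 0011 → (3.945,6.000)–(3.607,7.000)
cell (3,7): code 0001 → (3.607,7.000)–(3.000,7.519)
total: 18 segments, chained into 1 closed loop(s), length Σ = 12.939217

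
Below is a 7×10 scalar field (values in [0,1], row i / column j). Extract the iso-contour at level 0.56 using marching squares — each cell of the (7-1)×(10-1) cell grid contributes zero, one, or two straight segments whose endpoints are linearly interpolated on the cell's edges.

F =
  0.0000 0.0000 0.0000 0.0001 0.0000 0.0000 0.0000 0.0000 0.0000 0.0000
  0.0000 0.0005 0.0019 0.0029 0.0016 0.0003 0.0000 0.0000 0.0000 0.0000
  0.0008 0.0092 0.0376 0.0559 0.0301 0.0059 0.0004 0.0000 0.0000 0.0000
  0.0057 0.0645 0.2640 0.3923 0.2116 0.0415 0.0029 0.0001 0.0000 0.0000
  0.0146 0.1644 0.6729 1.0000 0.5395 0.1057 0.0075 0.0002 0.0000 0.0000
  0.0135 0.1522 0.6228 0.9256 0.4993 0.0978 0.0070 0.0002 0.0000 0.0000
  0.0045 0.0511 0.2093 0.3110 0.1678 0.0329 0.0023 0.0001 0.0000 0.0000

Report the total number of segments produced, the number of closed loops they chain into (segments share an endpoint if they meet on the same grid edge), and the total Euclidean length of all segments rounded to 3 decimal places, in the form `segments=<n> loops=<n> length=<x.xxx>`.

cell (3,1): code 0100 → (3.724,2.000)–(4.000,1.778)
cell (3,2): code 1100 → (3.276,3.000)–(3.724,2.000)
cell (3,3): code 1000 → (4.000,3.955)–(3.276,3.000)
cell (4,1): code 0110 → (4.000,1.778)–(5.000,1.867)
cell (4,3): code 1001 → (5.000,3.858)–(4.000,3.955)
cell (5,1): code 0010 → (5.000,1.867)–(5.152,2.000)
cell (5,2): code 0011 → (5.152,2.000)–(5.595,3.000)
cell (5,3): code 0001 → (5.595,3.000)–(5.000,3.858)
total: 8 segments, chained into 1 closed loop(s), length Σ = 6.997181

segments=8 loops=1 length=6.997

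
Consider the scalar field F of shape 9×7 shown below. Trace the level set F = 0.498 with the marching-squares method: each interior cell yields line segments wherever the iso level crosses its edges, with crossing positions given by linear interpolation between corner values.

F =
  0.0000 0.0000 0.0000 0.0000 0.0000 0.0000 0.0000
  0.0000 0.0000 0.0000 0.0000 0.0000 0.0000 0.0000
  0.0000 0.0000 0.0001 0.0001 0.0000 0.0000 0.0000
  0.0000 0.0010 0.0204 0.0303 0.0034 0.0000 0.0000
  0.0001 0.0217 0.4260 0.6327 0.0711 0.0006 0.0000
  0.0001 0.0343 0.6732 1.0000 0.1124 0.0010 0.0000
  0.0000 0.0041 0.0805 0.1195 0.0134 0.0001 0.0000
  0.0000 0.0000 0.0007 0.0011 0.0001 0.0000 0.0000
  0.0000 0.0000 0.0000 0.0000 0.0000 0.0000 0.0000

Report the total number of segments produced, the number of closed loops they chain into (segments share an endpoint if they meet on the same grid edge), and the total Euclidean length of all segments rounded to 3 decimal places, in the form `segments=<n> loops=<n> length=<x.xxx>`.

cell (3,2): code 0100 → (3.776,3.000)–(4.000,2.348)
cell (3,3): code 1000 → (4.000,3.240)–(3.776,3.000)
cell (4,1): code 0100 → (4.291,2.000)–(5.000,1.726)
cell (4,2): code 1110 → (4.000,2.348)–(4.291,2.000)
cell (4,3): code 1001 → (5.000,3.566)–(4.000,3.240)
cell (5,1): code 0010 → (5.000,1.726)–(5.296,2.000)
cell (5,2): code 0011 → (5.296,2.000)–(5.570,3.000)
cell (5,3): code 0001 → (5.570,3.000)–(5.000,3.566)
total: 8 segments, chained into 1 closed loop(s), length Σ = 5.525858

segments=8 loops=1 length=5.526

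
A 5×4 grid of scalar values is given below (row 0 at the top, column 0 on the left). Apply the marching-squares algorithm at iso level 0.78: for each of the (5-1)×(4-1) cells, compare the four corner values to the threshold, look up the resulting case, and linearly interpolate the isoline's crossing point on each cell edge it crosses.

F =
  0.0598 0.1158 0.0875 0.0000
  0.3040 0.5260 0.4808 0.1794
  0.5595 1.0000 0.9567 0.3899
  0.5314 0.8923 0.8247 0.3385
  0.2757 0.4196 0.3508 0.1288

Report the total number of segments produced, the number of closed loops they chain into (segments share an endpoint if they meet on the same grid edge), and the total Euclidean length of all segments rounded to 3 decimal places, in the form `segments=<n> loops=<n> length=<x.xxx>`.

cell (1,0): code 0100 → (1.536,1.000)–(2.000,0.501)
cell (1,1): code 1100 → (1.629,2.000)–(1.536,1.000)
cell (1,2): code 1000 → (2.000,2.312)–(1.629,2.000)
cell (2,0): code 0110 → (2.000,0.501)–(3.000,0.689)
cell (2,2): code 1001 → (3.000,2.092)–(2.000,2.312)
cell (3,0): code 0010 → (3.000,0.689)–(3.238,1.000)
cell (3,1): code 0011 → (3.238,1.000)–(3.094,2.000)
cell (3,2): code 0001 → (3.094,2.000)–(3.000,2.092)
total: 8 segments, chained into 1 closed loop(s), length Σ = 5.745778

segments=8 loops=1 length=5.746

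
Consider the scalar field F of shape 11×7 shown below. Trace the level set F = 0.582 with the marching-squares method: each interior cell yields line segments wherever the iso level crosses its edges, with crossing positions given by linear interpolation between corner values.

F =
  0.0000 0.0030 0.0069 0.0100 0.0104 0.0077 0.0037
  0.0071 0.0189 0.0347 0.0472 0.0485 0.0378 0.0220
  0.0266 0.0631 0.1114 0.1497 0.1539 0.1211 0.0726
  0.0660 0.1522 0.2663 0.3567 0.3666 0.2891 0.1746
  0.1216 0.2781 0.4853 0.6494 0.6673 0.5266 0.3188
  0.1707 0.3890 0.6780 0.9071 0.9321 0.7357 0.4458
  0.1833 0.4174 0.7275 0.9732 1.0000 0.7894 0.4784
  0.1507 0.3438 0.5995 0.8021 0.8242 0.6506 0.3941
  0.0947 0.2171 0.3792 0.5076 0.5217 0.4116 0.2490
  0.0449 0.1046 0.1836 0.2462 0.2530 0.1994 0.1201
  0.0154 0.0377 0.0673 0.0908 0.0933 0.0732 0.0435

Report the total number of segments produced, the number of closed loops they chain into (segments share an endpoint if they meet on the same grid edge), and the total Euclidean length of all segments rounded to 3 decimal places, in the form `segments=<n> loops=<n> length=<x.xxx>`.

segments=16 loops=1 length=12.893

cell (3,2): code 0100 → (3.770,3.000)–(4.000,2.589)
cell (3,3): code 1100 → (3.716,4.000)–(3.770,3.000)
cell (3,4): code 1000 → (4.000,4.606)–(3.716,4.000)
cell (4,1): code 0100 → (4.502,2.000)–(5.000,1.668)
cell (4,2): code 1110 → (4.000,2.589)–(4.502,2.000)
cell (4,4): code 1101 → (4.265,5.000)–(4.000,4.606)
cell (4,5): code 1000 → (5.000,5.530)–(4.265,5.000)
cell (5,1): code 0110 → (5.000,1.668)–(6.000,1.531)
cell (5,5): code 1001 → (6.000,5.667)–(5.000,5.530)
cell (6,1): code 0110 → (6.000,1.531)–(7.000,1.932)
cell (6,5): code 1001 → (7.000,5.267)–(6.000,5.667)
cell (7,1): code 0010 → (7.000,1.932)–(7.079,2.000)
cell (7,2): code 0011 → (7.079,2.000)–(7.747,3.000)
cell (7,3): code 0011 → (7.747,3.000)–(7.801,4.000)
cell (7,4): code 0011 → (7.801,4.000)–(7.287,5.000)
cell (7,5): code 0001 → (7.287,5.000)–(7.000,5.267)
total: 16 segments, chained into 1 closed loop(s), length Σ = 12.893421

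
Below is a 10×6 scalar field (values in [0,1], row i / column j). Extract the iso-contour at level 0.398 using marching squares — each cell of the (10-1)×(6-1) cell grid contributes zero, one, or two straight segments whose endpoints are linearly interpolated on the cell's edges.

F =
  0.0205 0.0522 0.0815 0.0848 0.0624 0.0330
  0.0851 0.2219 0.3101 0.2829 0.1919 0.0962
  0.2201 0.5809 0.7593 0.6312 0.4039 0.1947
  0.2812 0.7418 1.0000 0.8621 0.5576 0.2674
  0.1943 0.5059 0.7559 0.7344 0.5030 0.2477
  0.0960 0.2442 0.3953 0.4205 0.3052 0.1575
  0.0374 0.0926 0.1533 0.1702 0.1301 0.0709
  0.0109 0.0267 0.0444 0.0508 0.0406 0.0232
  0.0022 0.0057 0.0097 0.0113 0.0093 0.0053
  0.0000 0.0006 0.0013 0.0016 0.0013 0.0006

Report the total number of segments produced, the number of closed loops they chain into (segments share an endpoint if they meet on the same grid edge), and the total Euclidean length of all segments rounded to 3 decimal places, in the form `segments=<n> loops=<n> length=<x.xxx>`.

cell (1,0): code 0100 → (1.491,1.000)–(2.000,0.493)
cell (1,1): code 1100 → (1.196,2.000)–(1.491,1.000)
cell (1,2): code 1100 → (1.330,3.000)–(1.196,2.000)
cell (1,3): code 1100 → (1.972,4.000)–(1.330,3.000)
cell (1,4): code 1000 → (2.000,4.028)–(1.972,4.000)
cell (2,0): code 0110 → (2.000,0.493)–(3.000,0.254)
cell (2,4): code 1001 → (3.000,4.550)–(2.000,4.028)
cell (3,0): code 0110 → (3.000,0.254)–(4.000,0.654)
cell (3,4): code 1001 → (4.000,4.411)–(3.000,4.550)
cell (4,0): code 0010 → (4.000,0.654)–(4.412,1.000)
cell (4,1): code 0011 → (4.412,1.000)–(4.993,2.000)
cell (4,2): code 0111 → (4.993,2.000)–(5.000,2.107)
cell (4,3): code 1011 → (5.000,3.195)–(4.531,4.000)
cell (4,4): code 0001 → (4.531,4.000)–(4.000,4.411)
cell (5,2): code 0010 → (5.000,2.107)–(5.090,3.000)
cell (5,3): code 0001 → (5.090,3.000)–(5.000,3.195)
total: 16 segments, chained into 1 closed loop(s), length Σ = 12.758310

segments=16 loops=1 length=12.758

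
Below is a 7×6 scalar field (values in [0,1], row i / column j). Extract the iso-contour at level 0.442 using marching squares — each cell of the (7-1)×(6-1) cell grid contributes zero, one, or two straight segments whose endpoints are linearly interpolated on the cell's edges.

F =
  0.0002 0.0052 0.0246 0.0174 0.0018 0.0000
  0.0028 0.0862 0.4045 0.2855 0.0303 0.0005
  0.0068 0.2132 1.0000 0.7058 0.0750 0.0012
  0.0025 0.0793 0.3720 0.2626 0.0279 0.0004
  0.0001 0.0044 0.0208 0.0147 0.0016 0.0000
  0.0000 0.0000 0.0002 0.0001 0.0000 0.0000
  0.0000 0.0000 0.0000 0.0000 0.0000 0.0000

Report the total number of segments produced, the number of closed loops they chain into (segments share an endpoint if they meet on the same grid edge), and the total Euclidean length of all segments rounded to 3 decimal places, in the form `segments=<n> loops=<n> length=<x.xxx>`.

cell (1,1): code 0100 → (1.063,2.000)–(2.000,1.291)
cell (1,2): code 1100 → (1.372,3.000)–(1.063,2.000)
cell (1,3): code 1000 → (2.000,3.418)–(1.372,3.000)
cell (2,1): code 0010 → (2.000,1.291)–(2.889,2.000)
cell (2,2): code 0011 → (2.889,2.000)–(2.595,3.000)
cell (2,3): code 0001 → (2.595,3.000)–(2.000,3.418)
total: 6 segments, chained into 1 closed loop(s), length Σ = 5.882566

segments=6 loops=1 length=5.883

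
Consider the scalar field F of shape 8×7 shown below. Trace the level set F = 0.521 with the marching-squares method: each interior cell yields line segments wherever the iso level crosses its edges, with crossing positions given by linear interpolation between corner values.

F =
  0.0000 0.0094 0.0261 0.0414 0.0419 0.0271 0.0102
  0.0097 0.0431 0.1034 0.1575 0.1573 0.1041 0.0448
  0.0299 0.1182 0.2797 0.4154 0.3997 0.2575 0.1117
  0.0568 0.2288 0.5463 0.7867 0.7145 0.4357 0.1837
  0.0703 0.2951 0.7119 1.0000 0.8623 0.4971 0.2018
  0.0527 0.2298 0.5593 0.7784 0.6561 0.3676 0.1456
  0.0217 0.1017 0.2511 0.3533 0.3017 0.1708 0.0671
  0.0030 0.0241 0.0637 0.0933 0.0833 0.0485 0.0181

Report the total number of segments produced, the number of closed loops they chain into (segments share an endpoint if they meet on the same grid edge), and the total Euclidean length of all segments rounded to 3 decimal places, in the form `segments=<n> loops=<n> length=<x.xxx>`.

segments=12 loops=1 length=10.400

cell (2,1): code 0100 → (2.905,2.000)–(3.000,1.920)
cell (2,2): code 1100 → (2.284,3.000)–(2.905,2.000)
cell (2,3): code 1100 → (2.385,4.000)–(2.284,3.000)
cell (2,4): code 1000 → (3.000,4.694)–(2.385,4.000)
cell (3,1): code 0110 → (3.000,1.920)–(4.000,1.542)
cell (3,4): code 1001 → (4.000,4.935)–(3.000,4.694)
cell (4,1): code 0110 → (4.000,1.542)–(5.000,1.884)
cell (4,4): code 1001 → (5.000,4.468)–(4.000,4.935)
cell (5,1): code 0010 → (5.000,1.884)–(5.124,2.000)
cell (5,2): code 0011 → (5.124,2.000)–(5.606,3.000)
cell (5,3): code 0011 → (5.606,3.000)–(5.381,4.000)
cell (5,4): code 0001 → (5.381,4.000)–(5.000,4.468)
total: 12 segments, chained into 1 closed loop(s), length Σ = 10.399523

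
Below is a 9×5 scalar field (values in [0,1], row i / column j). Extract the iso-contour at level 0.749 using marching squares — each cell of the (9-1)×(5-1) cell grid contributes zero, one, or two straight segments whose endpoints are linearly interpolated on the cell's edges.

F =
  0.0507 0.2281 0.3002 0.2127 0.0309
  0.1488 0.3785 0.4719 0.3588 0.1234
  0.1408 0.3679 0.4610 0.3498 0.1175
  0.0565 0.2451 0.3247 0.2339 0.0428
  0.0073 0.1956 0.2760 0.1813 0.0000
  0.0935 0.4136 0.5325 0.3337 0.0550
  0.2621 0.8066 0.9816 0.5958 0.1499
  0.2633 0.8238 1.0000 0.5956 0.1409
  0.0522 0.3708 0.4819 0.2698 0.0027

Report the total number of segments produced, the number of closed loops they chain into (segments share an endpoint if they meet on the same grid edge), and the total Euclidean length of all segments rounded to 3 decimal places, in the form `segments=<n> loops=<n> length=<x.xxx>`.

cell (5,0): code 0100 → (5.853,1.000)–(6.000,0.894)
cell (5,1): code 1100 → (5.482,2.000)–(5.853,1.000)
cell (5,2): code 1000 → (6.000,2.603)–(5.482,2.000)
cell (6,0): code 0110 → (6.000,0.894)–(7.000,0.867)
cell (6,2): code 1001 → (7.000,2.621)–(6.000,2.603)
cell (7,0): code 0010 → (7.000,0.867)–(7.165,1.000)
cell (7,1): code 0011 → (7.165,1.000)–(7.484,2.000)
cell (7,2): code 0001 → (7.484,2.000)–(7.000,2.621)
total: 8 segments, chained into 1 closed loop(s), length Σ = 6.092262

segments=8 loops=1 length=6.092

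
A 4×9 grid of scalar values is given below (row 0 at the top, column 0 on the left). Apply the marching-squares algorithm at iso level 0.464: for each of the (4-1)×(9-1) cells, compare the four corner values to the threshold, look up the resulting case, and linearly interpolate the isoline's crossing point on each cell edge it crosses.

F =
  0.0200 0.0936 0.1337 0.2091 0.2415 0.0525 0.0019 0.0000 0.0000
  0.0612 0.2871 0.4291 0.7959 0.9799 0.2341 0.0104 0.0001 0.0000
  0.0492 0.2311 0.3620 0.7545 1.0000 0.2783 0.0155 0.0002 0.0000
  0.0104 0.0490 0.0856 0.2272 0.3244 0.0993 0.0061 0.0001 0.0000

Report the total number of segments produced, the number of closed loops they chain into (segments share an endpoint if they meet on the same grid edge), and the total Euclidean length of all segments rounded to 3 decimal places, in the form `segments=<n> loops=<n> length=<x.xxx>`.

segments=8 loops=1 length=8.112

cell (0,2): code 0100 → (0.434,3.000)–(1.000,2.095)
cell (0,3): code 1100 → (0.301,4.000)–(0.434,3.000)
cell (0,4): code 1000 → (1.000,4.692)–(0.301,4.000)
cell (1,2): code 0110 → (1.000,2.095)–(2.000,2.260)
cell (1,4): code 1001 → (2.000,4.743)–(1.000,4.692)
cell (2,2): code 0010 → (2.000,2.260)–(2.551,3.000)
cell (2,3): code 0011 → (2.551,3.000)–(2.793,4.000)
cell (2,4): code 0001 → (2.793,4.000)–(2.000,4.743)
total: 8 segments, chained into 1 closed loop(s), length Σ = 8.112237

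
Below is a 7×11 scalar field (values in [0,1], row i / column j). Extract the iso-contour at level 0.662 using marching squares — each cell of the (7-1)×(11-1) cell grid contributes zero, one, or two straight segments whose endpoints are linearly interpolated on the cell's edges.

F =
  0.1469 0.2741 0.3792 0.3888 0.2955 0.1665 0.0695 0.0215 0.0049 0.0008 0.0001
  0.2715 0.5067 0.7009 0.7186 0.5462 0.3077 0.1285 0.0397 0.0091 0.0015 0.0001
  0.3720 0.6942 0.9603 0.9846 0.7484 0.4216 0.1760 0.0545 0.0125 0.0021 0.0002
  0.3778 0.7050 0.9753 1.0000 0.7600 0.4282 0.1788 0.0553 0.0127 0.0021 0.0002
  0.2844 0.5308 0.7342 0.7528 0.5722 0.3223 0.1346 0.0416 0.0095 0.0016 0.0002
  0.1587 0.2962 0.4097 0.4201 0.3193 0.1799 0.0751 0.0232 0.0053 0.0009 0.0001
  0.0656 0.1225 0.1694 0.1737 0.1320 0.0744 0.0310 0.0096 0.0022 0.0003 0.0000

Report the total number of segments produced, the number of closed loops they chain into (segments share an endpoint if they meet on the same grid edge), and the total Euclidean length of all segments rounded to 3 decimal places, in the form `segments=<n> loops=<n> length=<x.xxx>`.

cell (0,1): code 0100 → (0.879,2.000)–(1.000,1.800)
cell (0,2): code 1100 → (0.828,3.000)–(0.879,2.000)
cell (0,3): code 1000 → (1.000,3.328)–(0.828,3.000)
cell (1,0): code 0100 → (1.828,1.000)–(2.000,0.900)
cell (1,1): code 1110 → (1.000,1.800)–(1.828,1.000)
cell (1,3): code 1101 → (1.573,4.000)–(1.000,3.328)
cell (1,4): code 1000 → (2.000,4.264)–(1.573,4.000)
cell (2,0): code 0110 → (2.000,0.900)–(3.000,0.869)
cell (2,4): code 1001 → (3.000,4.295)–(2.000,4.264)
cell (3,0): code 0010 → (3.000,0.869)–(3.247,1.000)
cell (3,1): code 0111 → (3.247,1.000)–(4.000,1.645)
cell (3,3): code 1011 → (4.000,3.503)–(3.522,4.000)
cell (3,4): code 0001 → (3.522,4.000)–(3.000,4.295)
cell (4,1): code 0010 → (4.000,1.645)–(4.222,2.000)
cell (4,2): code 0011 → (4.222,2.000)–(4.273,3.000)
cell (4,3): code 0001 → (4.273,3.000)–(4.000,3.503)
total: 16 segments, chained into 1 closed loop(s), length Σ = 10.894886

segments=16 loops=1 length=10.895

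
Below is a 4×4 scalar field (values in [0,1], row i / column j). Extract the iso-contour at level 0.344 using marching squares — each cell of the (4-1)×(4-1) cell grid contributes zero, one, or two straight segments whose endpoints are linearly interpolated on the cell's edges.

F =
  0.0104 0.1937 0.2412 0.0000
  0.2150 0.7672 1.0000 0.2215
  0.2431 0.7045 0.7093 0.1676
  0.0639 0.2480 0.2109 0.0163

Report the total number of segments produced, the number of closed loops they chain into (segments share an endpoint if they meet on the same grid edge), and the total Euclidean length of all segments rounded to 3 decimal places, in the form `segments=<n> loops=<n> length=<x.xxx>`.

segments=8 loops=1 length=8.402

cell (0,0): code 0100 → (0.262,1.000)–(1.000,0.234)
cell (0,1): code 1100 → (0.135,2.000)–(0.262,1.000)
cell (0,2): code 1000 → (1.000,2.843)–(0.135,2.000)
cell (1,0): code 0110 → (1.000,0.234)–(2.000,0.219)
cell (1,2): code 1001 → (2.000,2.674)–(1.000,2.843)
cell (2,0): code 0010 → (2.000,0.219)–(2.790,1.000)
cell (2,1): code 0011 → (2.790,1.000)–(2.733,2.000)
cell (2,2): code 0001 → (2.733,2.000)–(2.000,2.674)
total: 8 segments, chained into 1 closed loop(s), length Σ = 8.401787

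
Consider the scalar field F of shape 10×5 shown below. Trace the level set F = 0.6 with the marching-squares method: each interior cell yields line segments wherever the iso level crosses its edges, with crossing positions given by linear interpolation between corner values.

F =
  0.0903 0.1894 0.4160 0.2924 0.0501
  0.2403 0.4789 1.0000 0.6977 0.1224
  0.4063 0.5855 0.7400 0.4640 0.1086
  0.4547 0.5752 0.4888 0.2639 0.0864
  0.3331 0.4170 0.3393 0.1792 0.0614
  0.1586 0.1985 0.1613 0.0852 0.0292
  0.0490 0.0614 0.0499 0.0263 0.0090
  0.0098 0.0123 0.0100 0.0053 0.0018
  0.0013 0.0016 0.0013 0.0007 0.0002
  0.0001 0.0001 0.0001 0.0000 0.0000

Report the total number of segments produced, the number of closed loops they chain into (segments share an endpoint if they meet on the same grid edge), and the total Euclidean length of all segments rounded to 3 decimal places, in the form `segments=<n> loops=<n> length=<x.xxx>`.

segments=8 loops=1 length=6.458

cell (0,1): code 0100 → (0.315,2.000)–(1.000,1.232)
cell (0,2): code 1100 → (0.759,3.000)–(0.315,2.000)
cell (0,3): code 1000 → (1.000,3.170)–(0.759,3.000)
cell (1,1): code 0110 → (1.000,1.232)–(2.000,1.094)
cell (1,2): code 1011 → (2.000,2.507)–(1.418,3.000)
cell (1,3): code 0001 → (1.418,3.000)–(1.000,3.170)
cell (2,1): code 0010 → (2.000,1.094)–(2.557,2.000)
cell (2,2): code 0001 → (2.557,2.000)–(2.000,2.507)
total: 8 segments, chained into 1 closed loop(s), length Σ = 6.458461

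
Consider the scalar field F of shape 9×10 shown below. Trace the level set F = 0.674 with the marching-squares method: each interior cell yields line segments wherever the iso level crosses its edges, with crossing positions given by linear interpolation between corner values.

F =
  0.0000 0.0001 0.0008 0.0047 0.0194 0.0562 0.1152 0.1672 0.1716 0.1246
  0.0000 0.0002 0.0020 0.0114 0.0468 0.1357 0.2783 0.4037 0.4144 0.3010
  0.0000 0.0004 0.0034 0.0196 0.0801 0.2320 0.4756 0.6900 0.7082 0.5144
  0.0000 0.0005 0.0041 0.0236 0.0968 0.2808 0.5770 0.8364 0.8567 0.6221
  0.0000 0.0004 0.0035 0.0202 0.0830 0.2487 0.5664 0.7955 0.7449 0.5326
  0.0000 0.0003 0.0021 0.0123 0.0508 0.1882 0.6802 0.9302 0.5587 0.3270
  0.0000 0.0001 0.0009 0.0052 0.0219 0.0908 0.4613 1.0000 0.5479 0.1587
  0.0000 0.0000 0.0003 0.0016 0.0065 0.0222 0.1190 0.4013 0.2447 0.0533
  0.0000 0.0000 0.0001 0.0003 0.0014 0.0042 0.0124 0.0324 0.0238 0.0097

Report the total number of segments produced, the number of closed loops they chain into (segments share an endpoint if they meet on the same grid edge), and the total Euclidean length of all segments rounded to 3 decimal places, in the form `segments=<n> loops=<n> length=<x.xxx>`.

segments=16 loops=1 length=11.824

cell (1,6): code 0100 → (1.944,7.000)–(2.000,6.925)
cell (1,7): code 1100 → (1.884,8.000)–(1.944,7.000)
cell (1,8): code 1000 → (2.000,8.176)–(1.884,8.000)
cell (2,6): code 0110 → (2.000,6.925)–(3.000,6.374)
cell (2,8): code 1001 → (3.000,8.779)–(2.000,8.176)
cell (3,6): code 0110 → (3.000,6.374)–(4.000,6.470)
cell (3,8): code 1001 → (4.000,8.334)–(3.000,8.779)
cell (4,5): code 0100 → (4.946,6.000)–(5.000,5.987)
cell (4,6): code 1110 → (4.000,6.470)–(4.946,6.000)
cell (4,7): code 1011 → (5.000,7.690)–(4.381,8.000)
cell (4,8): code 0001 → (4.381,8.000)–(4.000,8.334)
cell (5,5): code 0010 → (5.000,5.987)–(5.028,6.000)
cell (5,6): code 0111 → (5.028,6.000)–(6.000,6.395)
cell (5,7): code 1001 → (6.000,7.721)–(5.000,7.690)
cell (6,6): code 0010 → (6.000,6.395)–(6.545,7.000)
cell (6,7): code 0001 → (6.545,7.000)–(6.000,7.721)
total: 16 segments, chained into 1 closed loop(s), length Σ = 11.823612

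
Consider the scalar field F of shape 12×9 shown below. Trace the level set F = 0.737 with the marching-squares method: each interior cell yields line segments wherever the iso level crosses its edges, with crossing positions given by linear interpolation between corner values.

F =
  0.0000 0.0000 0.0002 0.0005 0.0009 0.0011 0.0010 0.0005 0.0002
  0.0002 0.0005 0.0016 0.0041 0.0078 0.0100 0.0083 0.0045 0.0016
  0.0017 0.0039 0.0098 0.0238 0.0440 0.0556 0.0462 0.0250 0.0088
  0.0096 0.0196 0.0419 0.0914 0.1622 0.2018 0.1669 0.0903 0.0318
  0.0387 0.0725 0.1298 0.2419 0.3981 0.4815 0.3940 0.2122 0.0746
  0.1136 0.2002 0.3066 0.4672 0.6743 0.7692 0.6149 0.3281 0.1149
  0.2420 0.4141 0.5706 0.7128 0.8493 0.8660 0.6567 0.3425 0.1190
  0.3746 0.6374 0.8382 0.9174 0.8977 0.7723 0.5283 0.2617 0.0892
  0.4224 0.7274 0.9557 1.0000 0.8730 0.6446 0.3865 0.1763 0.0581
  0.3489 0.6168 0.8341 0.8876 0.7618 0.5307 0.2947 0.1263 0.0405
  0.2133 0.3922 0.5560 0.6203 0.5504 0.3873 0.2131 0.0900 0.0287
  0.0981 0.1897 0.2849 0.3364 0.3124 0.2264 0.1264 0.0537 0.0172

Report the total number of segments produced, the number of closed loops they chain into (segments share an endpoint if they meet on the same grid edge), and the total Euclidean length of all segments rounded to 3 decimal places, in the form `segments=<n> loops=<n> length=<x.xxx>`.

segments=18 loops=1 length=13.856

cell (4,4): code 0100 → (4.888,5.000)–(5.000,4.661)
cell (4,5): code 1000 → (5.000,5.209)–(4.888,5.000)
cell (5,3): code 0100 → (5.358,4.000)–(6.000,3.177)
cell (5,4): code 1110 → (5.000,4.661)–(5.358,4.000)
cell (5,5): code 1001 → (6.000,5.616)–(5.000,5.209)
cell (6,1): code 0100 → (6.622,2.000)–(7.000,1.496)
cell (6,2): code 1100 → (6.118,3.000)–(6.622,2.000)
cell (6,3): code 1110 → (6.000,3.177)–(6.118,3.000)
cell (6,5): code 1001 → (7.000,5.145)–(6.000,5.616)
cell (7,1): code 0110 → (7.000,1.496)–(8.000,1.042)
cell (7,4): code 1011 → (8.000,4.595)–(7.276,5.000)
cell (7,5): code 0001 → (7.276,5.000)–(7.000,5.145)
cell (8,1): code 0110 → (8.000,1.042)–(9.000,1.553)
cell (8,4): code 1001 → (9.000,4.107)–(8.000,4.595)
cell (9,1): code 0010 → (9.000,1.553)–(9.349,2.000)
cell (9,2): code 0011 → (9.349,2.000)–(9.563,3.000)
cell (9,3): code 0011 → (9.563,3.000)–(9.117,4.000)
cell (9,4): code 0001 → (9.117,4.000)–(9.000,4.107)
total: 18 segments, chained into 1 closed loop(s), length Σ = 13.856242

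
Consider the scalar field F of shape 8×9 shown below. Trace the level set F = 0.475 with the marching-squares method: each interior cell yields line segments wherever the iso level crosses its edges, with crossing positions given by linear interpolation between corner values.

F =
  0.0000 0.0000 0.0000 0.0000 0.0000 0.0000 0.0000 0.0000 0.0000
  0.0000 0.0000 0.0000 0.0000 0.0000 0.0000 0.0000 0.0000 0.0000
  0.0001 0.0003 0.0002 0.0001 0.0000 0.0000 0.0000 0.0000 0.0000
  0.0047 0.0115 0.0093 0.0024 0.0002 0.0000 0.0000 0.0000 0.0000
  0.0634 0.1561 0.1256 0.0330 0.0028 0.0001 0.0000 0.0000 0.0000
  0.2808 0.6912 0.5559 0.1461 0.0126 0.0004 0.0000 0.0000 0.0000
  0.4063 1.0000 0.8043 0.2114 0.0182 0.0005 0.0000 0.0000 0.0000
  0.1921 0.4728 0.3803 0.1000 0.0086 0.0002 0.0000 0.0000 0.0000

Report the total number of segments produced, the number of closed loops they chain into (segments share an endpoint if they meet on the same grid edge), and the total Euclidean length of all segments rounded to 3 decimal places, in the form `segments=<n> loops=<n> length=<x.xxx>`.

cell (4,0): code 0100 → (4.596,1.000)–(5.000,0.473)
cell (4,1): code 1100 → (4.812,2.000)–(4.596,1.000)
cell (4,2): code 1000 → (5.000,2.197)–(4.812,2.000)
cell (5,0): code 0110 → (5.000,0.473)–(6.000,0.116)
cell (5,2): code 1001 → (6.000,2.555)–(5.000,2.197)
cell (6,0): code 0010 → (6.000,0.116)–(6.996,1.000)
cell (6,1): code 0011 → (6.996,1.000)–(6.777,2.000)
cell (6,2): code 0001 → (6.777,2.000)–(6.000,2.555)
total: 8 segments, chained into 1 closed loop(s), length Σ = 7.394035

segments=8 loops=1 length=7.394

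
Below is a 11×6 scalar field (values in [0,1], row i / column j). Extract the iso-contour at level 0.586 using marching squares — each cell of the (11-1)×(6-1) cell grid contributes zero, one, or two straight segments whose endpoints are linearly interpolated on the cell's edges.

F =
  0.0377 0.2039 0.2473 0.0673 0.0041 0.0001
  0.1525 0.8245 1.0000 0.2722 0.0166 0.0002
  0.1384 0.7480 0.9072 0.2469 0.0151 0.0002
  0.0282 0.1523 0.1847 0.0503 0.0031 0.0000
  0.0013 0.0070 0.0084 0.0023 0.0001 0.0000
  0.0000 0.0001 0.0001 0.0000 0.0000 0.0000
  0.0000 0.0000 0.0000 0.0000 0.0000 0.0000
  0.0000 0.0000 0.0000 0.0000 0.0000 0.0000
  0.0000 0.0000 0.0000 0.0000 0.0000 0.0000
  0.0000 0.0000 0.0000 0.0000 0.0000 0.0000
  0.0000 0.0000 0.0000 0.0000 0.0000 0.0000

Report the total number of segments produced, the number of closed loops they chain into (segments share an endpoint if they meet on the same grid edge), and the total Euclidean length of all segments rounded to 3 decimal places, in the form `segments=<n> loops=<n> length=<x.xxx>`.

segments=8 loops=1 length=6.389

cell (0,0): code 0100 → (0.616,1.000)–(1.000,0.645)
cell (0,1): code 1100 → (0.450,2.000)–(0.616,1.000)
cell (0,2): code 1000 → (1.000,2.569)–(0.450,2.000)
cell (1,0): code 0110 → (1.000,0.645)–(2.000,0.734)
cell (1,2): code 1001 → (2.000,2.486)–(1.000,2.569)
cell (2,0): code 0010 → (2.000,0.734)–(2.272,1.000)
cell (2,1): code 0011 → (2.272,1.000)–(2.445,2.000)
cell (2,2): code 0001 → (2.445,2.000)–(2.000,2.486)
total: 8 segments, chained into 1 closed loop(s), length Σ = 6.389390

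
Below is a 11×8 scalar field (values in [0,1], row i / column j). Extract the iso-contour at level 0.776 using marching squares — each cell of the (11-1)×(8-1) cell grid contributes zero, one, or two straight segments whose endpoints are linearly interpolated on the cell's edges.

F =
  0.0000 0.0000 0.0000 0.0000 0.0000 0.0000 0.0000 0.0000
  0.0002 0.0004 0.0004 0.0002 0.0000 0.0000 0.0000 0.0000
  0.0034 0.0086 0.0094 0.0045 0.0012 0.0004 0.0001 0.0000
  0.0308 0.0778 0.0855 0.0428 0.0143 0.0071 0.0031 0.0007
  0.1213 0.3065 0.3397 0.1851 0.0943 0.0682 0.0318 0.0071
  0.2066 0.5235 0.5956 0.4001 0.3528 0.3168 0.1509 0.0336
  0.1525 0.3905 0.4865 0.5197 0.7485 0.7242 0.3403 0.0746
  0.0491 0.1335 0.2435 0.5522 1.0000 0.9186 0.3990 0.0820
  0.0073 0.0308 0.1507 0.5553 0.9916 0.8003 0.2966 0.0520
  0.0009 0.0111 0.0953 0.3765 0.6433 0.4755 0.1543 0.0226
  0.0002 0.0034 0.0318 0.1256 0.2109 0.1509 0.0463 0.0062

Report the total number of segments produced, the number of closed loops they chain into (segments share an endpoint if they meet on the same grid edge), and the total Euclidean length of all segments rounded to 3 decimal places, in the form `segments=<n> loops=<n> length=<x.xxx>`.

cell (6,3): code 0100 → (6.109,4.000)–(7.000,3.500)
cell (6,4): code 1100 → (6.266,5.000)–(6.109,4.000)
cell (6,5): code 1000 → (7.000,5.274)–(6.266,5.000)
cell (7,3): code 0110 → (7.000,3.500)–(8.000,3.506)
cell (7,5): code 1001 → (8.000,5.048)–(7.000,5.274)
cell (8,3): code 0010 → (8.000,3.506)–(8.619,4.000)
cell (8,4): code 0011 → (8.619,4.000)–(8.075,5.000)
cell (8,5): code 0001 → (8.075,5.000)–(8.000,5.048)
total: 8 segments, chained into 1 closed loop(s), length Σ = 6.861825

segments=8 loops=1 length=6.862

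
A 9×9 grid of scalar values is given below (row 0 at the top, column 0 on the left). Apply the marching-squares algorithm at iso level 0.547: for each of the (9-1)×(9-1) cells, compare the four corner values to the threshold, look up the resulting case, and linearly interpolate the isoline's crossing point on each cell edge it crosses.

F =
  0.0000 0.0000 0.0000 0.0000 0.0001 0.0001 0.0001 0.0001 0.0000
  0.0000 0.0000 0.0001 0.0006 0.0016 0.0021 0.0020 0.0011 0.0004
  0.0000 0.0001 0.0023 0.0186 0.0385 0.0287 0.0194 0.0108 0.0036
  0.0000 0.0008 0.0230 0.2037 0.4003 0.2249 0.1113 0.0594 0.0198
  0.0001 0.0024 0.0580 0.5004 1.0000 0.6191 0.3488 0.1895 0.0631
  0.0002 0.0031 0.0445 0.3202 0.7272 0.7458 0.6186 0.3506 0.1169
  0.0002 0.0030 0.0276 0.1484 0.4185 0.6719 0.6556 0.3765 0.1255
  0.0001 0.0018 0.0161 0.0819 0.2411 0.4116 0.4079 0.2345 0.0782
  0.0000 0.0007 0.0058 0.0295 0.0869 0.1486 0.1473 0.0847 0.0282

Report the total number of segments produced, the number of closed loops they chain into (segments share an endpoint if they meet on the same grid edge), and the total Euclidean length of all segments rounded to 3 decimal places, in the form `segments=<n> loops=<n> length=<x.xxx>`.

cell (3,3): code 0100 → (3.245,4.000)–(4.000,3.093)
cell (3,4): code 1100 → (3.817,5.000)–(3.245,4.000)
cell (3,5): code 1000 → (4.000,5.267)–(3.817,5.000)
cell (4,3): code 0110 → (4.000,3.093)–(5.000,3.557)
cell (4,5): code 1101 → (4.735,6.000)–(4.000,5.267)
cell (4,6): code 1000 → (5.000,6.267)–(4.735,6.000)
cell (5,3): code 0010 → (5.000,3.557)–(5.584,4.000)
cell (5,4): code 0111 → (5.584,4.000)–(6.000,4.507)
cell (5,6): code 1001 → (6.000,6.389)–(5.000,6.267)
cell (6,4): code 0010 → (6.000,4.507)–(6.480,5.000)
cell (6,5): code 0011 → (6.480,5.000)–(6.438,6.000)
cell (6,6): code 0001 → (6.438,6.000)–(6.000,6.389)
total: 12 segments, chained into 1 closed loop(s), length Σ = 9.843821

segments=12 loops=1 length=9.844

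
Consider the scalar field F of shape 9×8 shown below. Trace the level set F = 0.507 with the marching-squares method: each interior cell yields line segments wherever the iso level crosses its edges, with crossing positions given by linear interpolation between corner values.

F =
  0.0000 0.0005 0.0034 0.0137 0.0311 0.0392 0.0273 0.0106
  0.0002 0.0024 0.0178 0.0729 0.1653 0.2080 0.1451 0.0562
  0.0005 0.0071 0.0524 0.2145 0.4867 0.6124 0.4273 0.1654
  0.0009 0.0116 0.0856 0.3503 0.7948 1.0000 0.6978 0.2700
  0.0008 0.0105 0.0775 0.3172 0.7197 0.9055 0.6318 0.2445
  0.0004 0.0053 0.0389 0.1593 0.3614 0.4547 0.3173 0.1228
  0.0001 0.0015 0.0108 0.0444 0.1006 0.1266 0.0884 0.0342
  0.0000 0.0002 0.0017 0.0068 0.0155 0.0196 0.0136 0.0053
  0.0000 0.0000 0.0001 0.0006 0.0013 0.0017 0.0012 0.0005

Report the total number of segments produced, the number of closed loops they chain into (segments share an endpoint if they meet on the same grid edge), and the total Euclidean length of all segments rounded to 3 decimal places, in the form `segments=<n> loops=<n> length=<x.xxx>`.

segments=12 loops=1 length=9.646

cell (1,4): code 0100 → (1.739,5.000)–(2.000,4.161)
cell (1,5): code 1000 → (2.000,5.569)–(1.739,5.000)
cell (2,3): code 0100 → (2.066,4.000)–(3.000,3.353)
cell (2,4): code 1110 → (2.000,4.161)–(2.066,4.000)
cell (2,5): code 1101 → (2.295,6.000)–(2.000,5.569)
cell (2,6): code 1000 → (3.000,6.446)–(2.295,6.000)
cell (3,3): code 0110 → (3.000,3.353)–(4.000,3.472)
cell (3,6): code 1001 → (4.000,6.322)–(3.000,6.446)
cell (4,3): code 0010 → (4.000,3.472)–(4.594,4.000)
cell (4,4): code 0011 → (4.594,4.000)–(4.884,5.000)
cell (4,5): code 0011 → (4.884,5.000)–(4.397,6.000)
cell (4,6): code 0001 → (4.397,6.000)–(4.000,6.322)
total: 12 segments, chained into 1 closed loop(s), length Σ = 9.645857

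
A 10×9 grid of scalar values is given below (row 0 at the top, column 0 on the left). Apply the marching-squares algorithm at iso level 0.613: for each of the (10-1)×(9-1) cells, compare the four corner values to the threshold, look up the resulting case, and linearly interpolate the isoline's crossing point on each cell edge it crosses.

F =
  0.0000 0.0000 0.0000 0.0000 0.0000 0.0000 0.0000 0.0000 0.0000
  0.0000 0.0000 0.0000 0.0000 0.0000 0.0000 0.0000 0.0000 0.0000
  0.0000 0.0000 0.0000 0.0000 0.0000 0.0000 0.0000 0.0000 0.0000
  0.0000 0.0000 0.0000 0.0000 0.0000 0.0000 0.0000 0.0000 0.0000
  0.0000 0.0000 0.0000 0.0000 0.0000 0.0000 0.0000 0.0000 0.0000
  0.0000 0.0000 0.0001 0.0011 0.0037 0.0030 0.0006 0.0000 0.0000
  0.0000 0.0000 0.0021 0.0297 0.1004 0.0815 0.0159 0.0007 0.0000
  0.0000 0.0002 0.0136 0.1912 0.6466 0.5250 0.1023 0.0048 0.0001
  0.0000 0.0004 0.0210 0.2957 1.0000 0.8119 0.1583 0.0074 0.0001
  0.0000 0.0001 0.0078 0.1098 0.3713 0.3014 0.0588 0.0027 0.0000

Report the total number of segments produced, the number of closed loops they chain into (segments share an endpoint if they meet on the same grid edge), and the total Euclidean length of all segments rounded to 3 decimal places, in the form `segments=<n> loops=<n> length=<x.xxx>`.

segments=8 loops=1 length=5.374

cell (6,3): code 0100 → (6.938,4.000)–(7.000,3.926)
cell (6,4): code 1000 → (7.000,4.276)–(6.938,4.000)
cell (7,3): code 0110 → (7.000,3.926)–(8.000,3.451)
cell (7,4): code 1101 → (7.307,5.000)–(7.000,4.276)
cell (7,5): code 1000 → (8.000,5.304)–(7.307,5.000)
cell (8,3): code 0010 → (8.000,3.451)–(8.616,4.000)
cell (8,4): code 0011 → (8.616,4.000)–(8.390,5.000)
cell (8,5): code 0001 → (8.390,5.000)–(8.000,5.304)
total: 8 segments, chained into 1 closed loop(s), length Σ = 5.374362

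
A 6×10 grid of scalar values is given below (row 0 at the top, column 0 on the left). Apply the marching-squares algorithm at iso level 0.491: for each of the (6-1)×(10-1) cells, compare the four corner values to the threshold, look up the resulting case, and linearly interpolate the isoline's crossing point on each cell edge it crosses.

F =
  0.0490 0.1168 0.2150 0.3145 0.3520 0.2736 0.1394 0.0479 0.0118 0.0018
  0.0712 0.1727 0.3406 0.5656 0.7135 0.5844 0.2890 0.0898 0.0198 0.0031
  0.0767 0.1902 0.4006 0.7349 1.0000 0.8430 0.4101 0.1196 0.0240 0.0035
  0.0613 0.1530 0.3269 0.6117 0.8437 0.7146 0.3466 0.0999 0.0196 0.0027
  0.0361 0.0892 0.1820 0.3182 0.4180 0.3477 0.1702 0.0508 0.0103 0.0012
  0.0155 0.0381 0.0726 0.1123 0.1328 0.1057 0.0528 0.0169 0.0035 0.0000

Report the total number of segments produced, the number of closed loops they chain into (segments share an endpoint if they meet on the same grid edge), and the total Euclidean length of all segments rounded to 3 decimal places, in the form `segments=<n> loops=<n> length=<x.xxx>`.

cell (0,2): code 0100 → (0.703,3.000)–(1.000,2.668)
cell (0,3): code 1100 → (0.385,4.000)–(0.703,3.000)
cell (0,4): code 1100 → (0.699,5.000)–(0.385,4.000)
cell (0,5): code 1000 → (1.000,5.316)–(0.699,5.000)
cell (1,2): code 0110 → (1.000,2.668)–(2.000,2.270)
cell (1,5): code 1001 → (2.000,5.813)–(1.000,5.316)
cell (2,2): code 0110 → (2.000,2.270)–(3.000,2.576)
cell (2,5): code 1001 → (3.000,5.608)–(2.000,5.813)
cell (3,2): code 0010 → (3.000,2.576)–(3.411,3.000)
cell (3,3): code 0011 → (3.411,3.000)–(3.829,4.000)
cell (3,4): code 0011 → (3.829,4.000)–(3.609,5.000)
cell (3,5): code 0001 → (3.609,5.000)–(3.000,5.608)
total: 12 segments, chained into 1 closed loop(s), length Σ = 10.797272

segments=12 loops=1 length=10.797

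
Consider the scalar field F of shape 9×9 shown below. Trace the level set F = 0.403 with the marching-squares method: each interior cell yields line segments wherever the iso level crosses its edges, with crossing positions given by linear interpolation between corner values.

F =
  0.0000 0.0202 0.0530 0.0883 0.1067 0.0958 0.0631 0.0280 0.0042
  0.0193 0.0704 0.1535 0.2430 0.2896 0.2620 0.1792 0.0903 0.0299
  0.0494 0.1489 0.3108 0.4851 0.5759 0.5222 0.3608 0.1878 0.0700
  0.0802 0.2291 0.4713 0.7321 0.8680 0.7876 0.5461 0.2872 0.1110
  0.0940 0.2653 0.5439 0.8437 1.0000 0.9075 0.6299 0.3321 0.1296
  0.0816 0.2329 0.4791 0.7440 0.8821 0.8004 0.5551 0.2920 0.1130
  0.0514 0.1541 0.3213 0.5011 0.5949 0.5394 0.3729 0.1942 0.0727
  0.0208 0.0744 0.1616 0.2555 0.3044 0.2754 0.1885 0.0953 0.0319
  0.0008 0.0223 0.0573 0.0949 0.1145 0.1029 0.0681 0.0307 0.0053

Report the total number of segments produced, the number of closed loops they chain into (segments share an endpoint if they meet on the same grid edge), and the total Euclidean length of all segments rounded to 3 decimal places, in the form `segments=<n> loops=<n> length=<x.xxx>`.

segments=20 loops=1 length=16.375

cell (1,2): code 0100 → (1.661,3.000)–(2.000,2.529)
cell (1,3): code 1100 → (1.396,4.000)–(1.661,3.000)
cell (1,4): code 1100 → (1.542,5.000)–(1.396,4.000)
cell (1,5): code 1000 → (2.000,5.739)–(1.542,5.000)
cell (2,1): code 0100 → (2.574,2.000)–(3.000,1.718)
cell (2,2): code 1110 → (2.000,2.529)–(2.574,2.000)
cell (2,5): code 1101 → (2.228,6.000)–(2.000,5.739)
cell (2,6): code 1000 → (3.000,6.553)–(2.228,6.000)
cell (3,1): code 0110 → (3.000,1.718)–(4.000,1.494)
cell (3,6): code 1001 → (4.000,6.762)–(3.000,6.553)
cell (4,1): code 0110 → (4.000,1.494)–(5.000,1.691)
cell (4,6): code 1001 → (5.000,6.578)–(4.000,6.762)
cell (5,1): code 0010 → (5.000,1.691)–(5.482,2.000)
cell (5,2): code 0111 → (5.482,2.000)–(6.000,2.454)
cell (5,5): code 1011 → (6.000,5.819)–(5.835,6.000)
cell (5,6): code 0001 → (5.835,6.000)–(5.000,6.578)
cell (6,2): code 0010 → (6.000,2.454)–(6.399,3.000)
cell (6,3): code 0011 → (6.399,3.000)–(6.661,4.000)
cell (6,4): code 0011 → (6.661,4.000)–(6.517,5.000)
cell (6,5): code 0001 → (6.517,5.000)–(6.000,5.819)
total: 20 segments, chained into 1 closed loop(s), length Σ = 16.375186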